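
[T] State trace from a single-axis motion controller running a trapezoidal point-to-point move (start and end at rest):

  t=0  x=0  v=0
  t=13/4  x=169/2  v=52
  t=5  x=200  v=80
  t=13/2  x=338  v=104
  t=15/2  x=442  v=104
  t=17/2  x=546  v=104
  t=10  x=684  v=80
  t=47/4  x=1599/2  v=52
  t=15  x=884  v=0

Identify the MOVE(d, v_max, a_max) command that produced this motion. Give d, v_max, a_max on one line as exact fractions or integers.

final state: t=15, x=884, v=0 → d = 884
a_max = (52−0)/(13/4−0) = 16
max v = 104 over t∈[13/2,17/2] → v_max = 104
check: 104·(13/2+2) = 884 ✓

d=884 v_max=104 a_max=16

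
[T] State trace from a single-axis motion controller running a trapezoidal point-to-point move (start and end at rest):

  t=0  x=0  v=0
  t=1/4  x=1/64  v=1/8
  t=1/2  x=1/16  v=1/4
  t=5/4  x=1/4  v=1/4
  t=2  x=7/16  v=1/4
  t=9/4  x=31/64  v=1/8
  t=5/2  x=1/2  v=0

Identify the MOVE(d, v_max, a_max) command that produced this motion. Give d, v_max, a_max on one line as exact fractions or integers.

d=1/2 v_max=1/4 a_max=1/2

final state: t=5/2, x=1/2, v=0 → d = 1/2
a_max = (1/8−0)/(1/4−0) = 1/2
max v = 1/4 over t∈[1/2,2] → v_max = 1/4
check: 1/4·(1/2+3/2) = 1/2 ✓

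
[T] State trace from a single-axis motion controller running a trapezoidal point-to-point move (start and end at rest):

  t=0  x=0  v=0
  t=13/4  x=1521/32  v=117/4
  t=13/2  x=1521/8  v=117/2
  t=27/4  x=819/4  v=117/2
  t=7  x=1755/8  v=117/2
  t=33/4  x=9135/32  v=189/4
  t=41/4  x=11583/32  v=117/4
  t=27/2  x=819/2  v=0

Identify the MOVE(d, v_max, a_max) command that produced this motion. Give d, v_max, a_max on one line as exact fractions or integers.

d=819/2 v_max=117/2 a_max=9

final state: t=27/2, x=819/2, v=0 → d = 819/2
a_max = (117/4−0)/(13/4−0) = 9
max v = 117/2 over t∈[13/2,7] → v_max = 117/2
check: 117/2·(13/2+1/2) = 819/2 ✓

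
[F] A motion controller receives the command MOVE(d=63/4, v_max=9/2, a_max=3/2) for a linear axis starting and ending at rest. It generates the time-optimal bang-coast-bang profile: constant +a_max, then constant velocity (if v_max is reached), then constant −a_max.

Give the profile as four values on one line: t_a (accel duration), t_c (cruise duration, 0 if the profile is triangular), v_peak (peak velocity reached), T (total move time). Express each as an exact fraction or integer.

v_max²/a_max = (9/2)²/(3/2) = 27/2
63/4 ≥ 27/2 so v_max reached
t_a = (9/2)/(3/2) = 3; v_peak = 9/2
d_cruise = 63/4 − 27/2 = 9/4; t_c = (9/4)/(9/2) = 1/2
T = 2·3 + 1/2 = 13/2

t_a=3 t_c=1/2 v_peak=9/2 T=13/2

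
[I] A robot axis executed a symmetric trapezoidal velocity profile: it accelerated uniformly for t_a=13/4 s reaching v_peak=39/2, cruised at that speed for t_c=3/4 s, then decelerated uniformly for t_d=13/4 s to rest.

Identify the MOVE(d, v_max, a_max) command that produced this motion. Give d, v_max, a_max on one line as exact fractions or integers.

d=78 v_max=39/2 a_max=6

a_max = (39/2)/(13/4) = 6
d_a = ½·39/2·13/4 = 507/16; d_c = 39/2·3/4 = 117/8
d = 2·507/16 + 117/8 = 78
t_c = 3/4 > 0 ⇒ limit active, v_max = 39/2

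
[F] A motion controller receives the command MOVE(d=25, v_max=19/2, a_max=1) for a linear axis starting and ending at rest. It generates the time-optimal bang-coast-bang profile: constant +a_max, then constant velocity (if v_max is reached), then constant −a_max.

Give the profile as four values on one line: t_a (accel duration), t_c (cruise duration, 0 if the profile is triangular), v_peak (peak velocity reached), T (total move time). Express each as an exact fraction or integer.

vₘ²/aₘ = (19/2)²/1 = 361/4
25 < 361/4 so t_c = 0
v_peak = √(25·1) = √25 = 5
t_a = 5/1 = 5; t_c = 0
T = 2·5 = 10

t_a=5 t_c=0 v_peak=5 T=10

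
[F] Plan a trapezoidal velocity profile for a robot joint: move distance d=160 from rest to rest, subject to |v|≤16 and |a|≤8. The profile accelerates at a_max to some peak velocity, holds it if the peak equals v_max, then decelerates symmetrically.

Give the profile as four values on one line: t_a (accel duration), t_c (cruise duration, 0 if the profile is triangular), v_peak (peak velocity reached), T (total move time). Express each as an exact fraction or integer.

t_a=2 t_c=8 v_peak=16 T=12

v_max²/a_max = 16²/8 = 32
160 ≥ 32 → trapezoidal
t_a = 16/8 = 2; v_peak = 16
d_cruise = 160 − 32 = 128; t_c = 128/16 = 8
T = 2·2 + 8 = 12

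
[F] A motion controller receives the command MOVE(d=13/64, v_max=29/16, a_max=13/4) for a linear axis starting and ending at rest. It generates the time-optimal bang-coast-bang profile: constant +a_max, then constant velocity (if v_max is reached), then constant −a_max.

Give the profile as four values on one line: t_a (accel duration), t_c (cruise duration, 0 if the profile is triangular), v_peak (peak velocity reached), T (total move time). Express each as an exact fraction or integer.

t_a=1/4 t_c=0 v_peak=13/16 T=1/2

v_max²/a_max = (29/16)²/(13/4) = 841/832
13/64 < 841/832 → triangular
v_peak = √(13/64·13/4) = √(169/256) = 13/16
t_a = (13/16)/(13/4) = 1/4; t_c = 0
T = 2·1/4 = 1/2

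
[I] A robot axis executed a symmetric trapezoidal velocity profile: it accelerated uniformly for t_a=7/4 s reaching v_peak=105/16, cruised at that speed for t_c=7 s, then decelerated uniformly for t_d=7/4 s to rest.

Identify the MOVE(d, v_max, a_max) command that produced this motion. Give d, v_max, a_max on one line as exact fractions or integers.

d=3675/64 v_max=105/16 a_max=15/4

a_max = (105/16)/(7/4) = 15/4
d_a = ½·105/16·7/4 = 735/128; d_c = 105/16·7 = 735/16
d = 2·735/128 + 735/16 = 3675/64
t_c = 7 > 0 ⇒ limit active, v_max = 105/16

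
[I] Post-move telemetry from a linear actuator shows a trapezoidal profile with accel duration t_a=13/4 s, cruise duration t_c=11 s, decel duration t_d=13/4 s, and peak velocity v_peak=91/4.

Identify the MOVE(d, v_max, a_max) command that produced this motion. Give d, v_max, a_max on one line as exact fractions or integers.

d=5187/16 v_max=91/4 a_max=7

a_max = (91/4)/(13/4) = 7
d_a = ½·91/4·13/4 = 1183/32; d_c = 91/4·11 = 1001/4
d = 2·1183/32 + 1001/4 = 5187/16
t_c = 11 > 0 ⇒ limit active, v_max = 91/4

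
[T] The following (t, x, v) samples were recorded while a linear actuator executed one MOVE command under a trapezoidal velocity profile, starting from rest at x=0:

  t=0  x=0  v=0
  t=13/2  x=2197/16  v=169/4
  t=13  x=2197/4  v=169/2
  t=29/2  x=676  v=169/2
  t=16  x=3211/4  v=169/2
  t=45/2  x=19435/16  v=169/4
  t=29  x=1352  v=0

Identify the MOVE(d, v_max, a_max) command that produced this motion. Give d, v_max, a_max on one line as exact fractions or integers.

final state: t=29, x=1352, v=0 → d = 1352
a_max = (169/4−0)/(13/2−0) = 13/2
max v = 169/2 over t∈[13,16] → v_max = 169/2
check: 169/2·(13+3) = 1352 ✓

d=1352 v_max=169/2 a_max=13/2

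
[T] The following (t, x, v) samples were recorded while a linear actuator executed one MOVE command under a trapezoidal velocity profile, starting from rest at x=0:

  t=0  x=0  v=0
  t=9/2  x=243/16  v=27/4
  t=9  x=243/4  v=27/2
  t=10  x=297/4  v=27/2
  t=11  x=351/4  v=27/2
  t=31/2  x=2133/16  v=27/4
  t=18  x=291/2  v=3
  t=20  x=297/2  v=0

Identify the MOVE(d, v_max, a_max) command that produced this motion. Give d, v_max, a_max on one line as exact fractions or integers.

final state: t=20, x=297/2, v=0 → d = 297/2
a_max = (27/4−0)/(9/2−0) = 3/2
max v = 27/2 over t∈[9,11] → v_max = 27/2
check: 27/2·(9+2) = 297/2 ✓

d=297/2 v_max=27/2 a_max=3/2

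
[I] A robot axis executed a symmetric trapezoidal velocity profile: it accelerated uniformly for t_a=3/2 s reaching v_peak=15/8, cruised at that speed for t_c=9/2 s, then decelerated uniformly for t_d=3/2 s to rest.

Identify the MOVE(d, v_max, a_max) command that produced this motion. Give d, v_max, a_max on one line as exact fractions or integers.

d=45/4 v_max=15/8 a_max=5/4

a_max = (15/8)/(3/2) = 5/4
d_a = ½·15/8·3/2 = 45/32; d_c = 15/8·9/2 = 135/16
d = 2·45/32 + 135/16 = 45/4
t_c = 9/2 > 0 ⇒ limit active, v_max = 15/8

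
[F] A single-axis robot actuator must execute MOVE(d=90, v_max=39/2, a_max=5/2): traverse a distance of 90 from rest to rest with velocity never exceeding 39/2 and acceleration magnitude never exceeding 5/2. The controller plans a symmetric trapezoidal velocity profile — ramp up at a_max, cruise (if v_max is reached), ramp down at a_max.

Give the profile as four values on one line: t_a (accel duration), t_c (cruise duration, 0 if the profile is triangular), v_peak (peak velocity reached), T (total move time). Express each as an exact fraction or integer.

t_a=6 t_c=0 v_peak=15 T=12

(v_max)²/a_max = (39/2)²/(5/2) = 1521/10
90 < 1521/10 ⇒ no cruise
v_peak = √(90·5/2) = √225 = 15
t_a = 15/(5/2) = 6; t_c = 0
T = 2·6 = 12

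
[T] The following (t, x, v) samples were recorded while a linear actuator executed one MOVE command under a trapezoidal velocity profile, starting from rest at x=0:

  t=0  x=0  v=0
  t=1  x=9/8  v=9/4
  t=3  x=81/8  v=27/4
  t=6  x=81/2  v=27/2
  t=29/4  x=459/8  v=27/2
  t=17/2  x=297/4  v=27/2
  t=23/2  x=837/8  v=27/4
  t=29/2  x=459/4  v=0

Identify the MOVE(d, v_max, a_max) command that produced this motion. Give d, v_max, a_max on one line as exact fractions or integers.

final state: t=29/2, x=459/4, v=0 → d = 459/4
a_max = (9/4−0)/(1−0) = 9/4
max v = 27/2 over t∈[6,17/2] → v_max = 27/2
check: 27/2·(6+5/2) = 459/4 ✓

d=459/4 v_max=27/2 a_max=9/4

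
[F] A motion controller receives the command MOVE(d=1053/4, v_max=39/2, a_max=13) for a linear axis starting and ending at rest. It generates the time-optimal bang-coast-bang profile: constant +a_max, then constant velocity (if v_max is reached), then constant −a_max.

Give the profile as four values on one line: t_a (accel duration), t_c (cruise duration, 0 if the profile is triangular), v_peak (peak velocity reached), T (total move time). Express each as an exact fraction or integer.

t_a=3/2 t_c=12 v_peak=39/2 T=15

v_max²/a_max = (39/2)²/13 = 117/4
1053/4 ≥ 117/4 → trapezoidal
t_a = (39/2)/13 = 3/2; v_peak = 39/2
d_cruise = 1053/4 − 117/4 = 234; t_c = 234/(39/2) = 12
T = 2·3/2 + 12 = 15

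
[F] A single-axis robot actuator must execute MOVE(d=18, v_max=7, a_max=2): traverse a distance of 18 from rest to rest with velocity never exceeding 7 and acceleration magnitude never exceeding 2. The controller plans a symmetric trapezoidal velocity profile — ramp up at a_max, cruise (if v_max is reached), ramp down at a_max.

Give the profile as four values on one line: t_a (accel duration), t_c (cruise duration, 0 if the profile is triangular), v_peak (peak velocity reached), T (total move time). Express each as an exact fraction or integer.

t_a=3 t_c=0 v_peak=6 T=6

(v_max)²/a_max = 7²/2 = 49/2
18 < 49/2 → triangular
v_peak = √(18·2) = √36 = 6
t_a = 6/2 = 3; t_c = 0
T = 2·3 = 6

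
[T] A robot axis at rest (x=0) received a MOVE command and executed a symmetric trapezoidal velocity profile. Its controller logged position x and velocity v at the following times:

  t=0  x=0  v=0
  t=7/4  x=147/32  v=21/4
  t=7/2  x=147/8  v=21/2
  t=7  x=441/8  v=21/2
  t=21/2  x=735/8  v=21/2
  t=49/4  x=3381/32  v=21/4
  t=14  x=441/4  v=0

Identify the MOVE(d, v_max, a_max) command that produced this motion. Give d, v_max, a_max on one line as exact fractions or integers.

final state: t=14, x=441/4, v=0 → d = 441/4
a_max = (21/4−0)/(7/4−0) = 3
max v = 21/2 over t∈[7/2,21/2] → v_max = 21/2
check: 21/2·(7/2+7) = 441/4 ✓

d=441/4 v_max=21/2 a_max=3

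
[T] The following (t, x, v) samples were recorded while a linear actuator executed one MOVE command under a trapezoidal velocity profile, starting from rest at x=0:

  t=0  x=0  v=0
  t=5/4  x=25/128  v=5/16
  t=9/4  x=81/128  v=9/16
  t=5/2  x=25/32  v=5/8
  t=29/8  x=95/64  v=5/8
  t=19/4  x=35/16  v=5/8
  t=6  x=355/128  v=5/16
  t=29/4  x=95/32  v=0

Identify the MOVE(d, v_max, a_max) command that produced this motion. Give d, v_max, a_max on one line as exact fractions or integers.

final state: t=29/4, x=95/32, v=0 → d = 95/32
a_max = (5/16−0)/(5/4−0) = 1/4
max v = 5/8 over t∈[5/2,19/4] → v_max = 5/8
check: 5/8·(5/2+9/4) = 95/32 ✓

d=95/32 v_max=5/8 a_max=1/4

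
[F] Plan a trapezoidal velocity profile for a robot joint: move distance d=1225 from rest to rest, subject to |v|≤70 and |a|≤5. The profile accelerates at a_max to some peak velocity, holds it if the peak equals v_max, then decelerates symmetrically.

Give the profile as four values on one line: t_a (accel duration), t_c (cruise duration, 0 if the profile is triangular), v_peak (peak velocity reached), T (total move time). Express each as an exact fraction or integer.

t_a=14 t_c=7/2 v_peak=70 T=63/2

v_max²/a_max = 70²/5 = 980
1225 ≥ 980 so v_max reached
t_a = 70/5 = 14; v_peak = 70
d_cruise = 1225 − 980 = 245; t_c = 245/70 = 7/2
T = 2·14 + 7/2 = 63/2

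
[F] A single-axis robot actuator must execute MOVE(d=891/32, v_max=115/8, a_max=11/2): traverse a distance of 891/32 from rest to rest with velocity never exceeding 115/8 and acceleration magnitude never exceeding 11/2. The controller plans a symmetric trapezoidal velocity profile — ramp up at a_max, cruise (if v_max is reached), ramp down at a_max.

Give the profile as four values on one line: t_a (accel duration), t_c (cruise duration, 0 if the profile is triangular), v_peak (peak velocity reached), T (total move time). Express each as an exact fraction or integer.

t_a=9/4 t_c=0 v_peak=99/8 T=9/2

vₘ²/aₘ = (115/8)²/(11/2) = 13225/352
891/32 < 13225/352 ⇒ no cruise
v_peak = √(891/32·11/2) = √(9801/64) = 99/8
t_a = (99/8)/(11/2) = 9/4; t_c = 0
T = 2·9/4 = 9/2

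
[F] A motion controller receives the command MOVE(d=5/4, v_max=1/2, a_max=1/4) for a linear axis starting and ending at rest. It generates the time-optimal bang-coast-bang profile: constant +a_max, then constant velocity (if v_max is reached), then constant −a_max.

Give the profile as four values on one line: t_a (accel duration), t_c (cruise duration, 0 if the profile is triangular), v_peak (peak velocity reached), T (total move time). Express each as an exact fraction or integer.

(v_max)²/a_max = (1/2)²/(1/4) = 1
5/4 ≥ 1 → trapezoidal
t_a = (1/2)/(1/4) = 2; v_peak = 1/2
d_cruise = 5/4 − 1 = 1/4; t_c = (1/4)/(1/2) = 1/2
T = 2·2 + 1/2 = 9/2

t_a=2 t_c=1/2 v_peak=1/2 T=9/2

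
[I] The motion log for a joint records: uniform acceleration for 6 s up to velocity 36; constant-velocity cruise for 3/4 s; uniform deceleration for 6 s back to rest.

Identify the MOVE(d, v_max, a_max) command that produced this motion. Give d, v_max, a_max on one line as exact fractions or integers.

d=243 v_max=36 a_max=6

a_max = 36/6 = 6
d_a = ½·36·6 = 108; d_c = 36·3/4 = 27
d = 2·108 + 27 = 243
t_c = 3/4 > 0 so v_max = 36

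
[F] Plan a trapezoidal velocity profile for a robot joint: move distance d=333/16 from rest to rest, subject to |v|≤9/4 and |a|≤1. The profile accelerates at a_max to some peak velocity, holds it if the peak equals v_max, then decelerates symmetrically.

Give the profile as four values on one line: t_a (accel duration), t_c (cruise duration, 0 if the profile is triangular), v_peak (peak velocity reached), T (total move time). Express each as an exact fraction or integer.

t_a=9/4 t_c=7 v_peak=9/4 T=23/2

v_max²/a_max = (9/4)²/1 = 81/16
333/16 ≥ 81/16 → trapezoidal
t_a = (9/4)/1 = 9/4; v_peak = 9/4
d_cruise = 333/16 − 81/16 = 63/4; t_c = (63/4)/(9/4) = 7
T = 2·9/4 + 7 = 23/2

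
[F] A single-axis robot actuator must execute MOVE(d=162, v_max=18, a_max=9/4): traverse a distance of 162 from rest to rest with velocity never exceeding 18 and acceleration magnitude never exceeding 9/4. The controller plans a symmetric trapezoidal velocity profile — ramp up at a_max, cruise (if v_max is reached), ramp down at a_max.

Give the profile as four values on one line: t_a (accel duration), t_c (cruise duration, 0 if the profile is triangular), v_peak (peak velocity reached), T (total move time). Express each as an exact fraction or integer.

v_max²/a_max = 18²/(9/4) = 144
162 ≥ 144 → trapezoidal
t_a = 18/(9/4) = 8; v_peak = 18
d_cruise = 162 − 144 = 18; t_c = 18/18 = 1
T = 2·8 + 1 = 17

t_a=8 t_c=1 v_peak=18 T=17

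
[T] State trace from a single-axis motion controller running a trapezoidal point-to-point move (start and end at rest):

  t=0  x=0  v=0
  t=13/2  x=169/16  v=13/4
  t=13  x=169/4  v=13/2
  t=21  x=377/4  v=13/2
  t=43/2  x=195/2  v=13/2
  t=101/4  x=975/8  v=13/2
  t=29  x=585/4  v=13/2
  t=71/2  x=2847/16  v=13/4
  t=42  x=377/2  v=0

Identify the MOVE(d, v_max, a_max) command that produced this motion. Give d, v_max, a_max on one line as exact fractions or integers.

final state: t=42, x=377/2, v=0 → d = 377/2
a_max = (13/4−0)/(13/2−0) = 1/2
max v = 13/2 over t∈[13,29] → v_max = 13/2
check: 13/2·(13+16) = 377/2 ✓

d=377/2 v_max=13/2 a_max=1/2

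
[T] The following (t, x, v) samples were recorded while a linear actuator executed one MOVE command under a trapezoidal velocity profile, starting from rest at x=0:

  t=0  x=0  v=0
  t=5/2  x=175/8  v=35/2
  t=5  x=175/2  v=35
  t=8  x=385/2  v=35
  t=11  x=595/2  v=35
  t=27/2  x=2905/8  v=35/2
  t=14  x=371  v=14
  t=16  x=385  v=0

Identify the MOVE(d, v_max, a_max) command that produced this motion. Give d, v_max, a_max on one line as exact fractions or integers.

final state: t=16, x=385, v=0 → d = 385
a_max = (35/2−0)/(5/2−0) = 7
max v = 35 over t∈[5,11] → v_max = 35
check: 35·(5+6) = 385 ✓

d=385 v_max=35 a_max=7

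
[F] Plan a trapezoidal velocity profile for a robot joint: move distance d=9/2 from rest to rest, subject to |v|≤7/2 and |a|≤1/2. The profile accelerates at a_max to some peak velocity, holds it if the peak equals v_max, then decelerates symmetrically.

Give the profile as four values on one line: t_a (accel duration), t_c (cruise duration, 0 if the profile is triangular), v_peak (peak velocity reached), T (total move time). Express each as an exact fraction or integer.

t_a=3 t_c=0 v_peak=3/2 T=6

v_max²/a_max = (7/2)²/(1/2) = 49/2
9/2 < 49/2 ⇒ no cruise
v_peak = √(9/2·1/2) = √(9/4) = 3/2
t_a = (3/2)/(1/2) = 3; t_c = 0
T = 2·3 = 6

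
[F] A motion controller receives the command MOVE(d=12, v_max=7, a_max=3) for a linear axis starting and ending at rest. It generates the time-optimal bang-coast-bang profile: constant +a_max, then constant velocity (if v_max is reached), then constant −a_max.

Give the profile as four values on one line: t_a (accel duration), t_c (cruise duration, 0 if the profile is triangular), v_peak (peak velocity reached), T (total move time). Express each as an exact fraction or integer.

t_a=2 t_c=0 v_peak=6 T=4

(v_max)²/a_max = 7²/3 = 49/3
12 < 49/3 so t_c = 0
v_peak = √(12·3) = √36 = 6
t_a = 6/3 = 2; t_c = 0
T = 2·2 = 4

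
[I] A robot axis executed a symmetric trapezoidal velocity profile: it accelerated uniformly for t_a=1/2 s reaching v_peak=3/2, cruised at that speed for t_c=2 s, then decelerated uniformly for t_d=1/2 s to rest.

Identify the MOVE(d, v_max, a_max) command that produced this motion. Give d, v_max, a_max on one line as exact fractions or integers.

a_max = (3/2)/(1/2) = 3
d_a = ½·3/2·1/2 = 3/8; d_c = 3/2·2 = 3
d = 2·3/8 + 3 = 15/4
t_c = 2 > 0 so v_max = 3/2

d=15/4 v_max=3/2 a_max=3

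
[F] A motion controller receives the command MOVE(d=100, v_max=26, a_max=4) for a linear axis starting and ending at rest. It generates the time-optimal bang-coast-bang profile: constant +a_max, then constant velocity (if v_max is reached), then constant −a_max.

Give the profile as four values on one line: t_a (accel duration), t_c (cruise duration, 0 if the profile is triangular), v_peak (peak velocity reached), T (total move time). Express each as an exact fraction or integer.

(v_max)²/a_max = 26²/4 = 169
100 < 169 → triangular
v_peak = √(100·4) = √400 = 20
t_a = 20/4 = 5; t_c = 0
T = 2·5 = 10

t_a=5 t_c=0 v_peak=20 T=10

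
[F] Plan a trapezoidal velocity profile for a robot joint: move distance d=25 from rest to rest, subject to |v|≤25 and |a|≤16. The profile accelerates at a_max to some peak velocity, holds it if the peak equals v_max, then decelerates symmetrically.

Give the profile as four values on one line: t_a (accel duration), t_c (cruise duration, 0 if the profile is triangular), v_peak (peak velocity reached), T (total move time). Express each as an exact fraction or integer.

v_max²/a_max = 25²/16 = 625/16
25 < 625/16 so t_c = 0
v_peak = √(25·16) = √400 = 20
t_a = 20/16 = 5/4; t_c = 0
T = 2·5/4 = 5/2

t_a=5/4 t_c=0 v_peak=20 T=5/2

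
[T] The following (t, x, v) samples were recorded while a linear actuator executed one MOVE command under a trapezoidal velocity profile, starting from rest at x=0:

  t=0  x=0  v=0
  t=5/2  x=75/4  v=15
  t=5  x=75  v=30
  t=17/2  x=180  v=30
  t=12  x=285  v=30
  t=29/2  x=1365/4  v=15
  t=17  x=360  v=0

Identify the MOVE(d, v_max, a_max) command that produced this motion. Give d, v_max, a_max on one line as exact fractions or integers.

d=360 v_max=30 a_max=6

final state: t=17, x=360, v=0 → d = 360
a_max = (15−0)/(5/2−0) = 6
max v = 30 over t∈[5,12] → v_max = 30
check: 30·(5+7) = 360 ✓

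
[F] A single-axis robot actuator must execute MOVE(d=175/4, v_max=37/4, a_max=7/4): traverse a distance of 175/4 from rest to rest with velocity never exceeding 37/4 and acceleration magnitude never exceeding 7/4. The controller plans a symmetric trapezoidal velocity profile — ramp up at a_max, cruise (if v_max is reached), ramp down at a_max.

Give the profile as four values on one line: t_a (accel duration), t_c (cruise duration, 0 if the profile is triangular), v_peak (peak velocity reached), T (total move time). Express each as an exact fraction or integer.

t_a=5 t_c=0 v_peak=35/4 T=10

(v_max)²/a_max = (37/4)²/(7/4) = 1369/28
175/4 < 1369/28 → triangular
v_peak = √(175/4·7/4) = √(1225/16) = 35/4
t_a = (35/4)/(7/4) = 5; t_c = 0
T = 2·5 = 10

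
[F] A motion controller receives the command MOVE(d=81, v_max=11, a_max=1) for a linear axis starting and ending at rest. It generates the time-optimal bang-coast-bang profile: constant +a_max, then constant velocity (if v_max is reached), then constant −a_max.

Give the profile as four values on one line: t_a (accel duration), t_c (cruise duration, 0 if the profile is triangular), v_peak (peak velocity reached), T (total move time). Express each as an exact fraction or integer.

t_a=9 t_c=0 v_peak=9 T=18

(v_max)²/a_max = 11²/1 = 121
81 < 121 ⇒ no cruise
v_peak = √(81·1) = √81 = 9
t_a = 9/1 = 9; t_c = 0
T = 2·9 = 18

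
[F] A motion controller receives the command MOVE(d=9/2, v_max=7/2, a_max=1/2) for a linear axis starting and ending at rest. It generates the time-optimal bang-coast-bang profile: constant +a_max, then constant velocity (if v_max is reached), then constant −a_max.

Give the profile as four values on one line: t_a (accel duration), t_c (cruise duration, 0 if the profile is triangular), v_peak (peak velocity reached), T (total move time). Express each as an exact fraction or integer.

t_a=3 t_c=0 v_peak=3/2 T=6

v_max²/a_max = (7/2)²/(1/2) = 49/2
9/2 < 49/2 ⇒ no cruise
v_peak = √(9/2·1/2) = √(9/4) = 3/2
t_a = (3/2)/(1/2) = 3; t_c = 0
T = 2·3 = 6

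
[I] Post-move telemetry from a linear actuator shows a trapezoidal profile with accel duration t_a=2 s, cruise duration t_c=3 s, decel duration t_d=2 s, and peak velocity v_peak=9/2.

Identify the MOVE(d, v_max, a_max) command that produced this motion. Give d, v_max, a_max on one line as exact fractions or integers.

a_max = (9/2)/2 = 9/4
d_a = ½·9/2·2 = 9/2; d_c = 9/2·3 = 27/2
d = 2·9/2 + 27/2 = 45/2
t_c = 3 > 0 so v_max = 9/2

d=45/2 v_max=9/2 a_max=9/4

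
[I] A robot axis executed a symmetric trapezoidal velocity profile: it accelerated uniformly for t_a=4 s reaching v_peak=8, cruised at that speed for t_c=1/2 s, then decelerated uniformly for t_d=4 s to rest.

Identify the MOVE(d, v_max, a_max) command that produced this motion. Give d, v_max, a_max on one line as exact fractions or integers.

d=36 v_max=8 a_max=2

a_max = 8/4 = 2
d_a = ½·8·4 = 16; d_c = 8·1/2 = 4
d = 2·16 + 4 = 36
t_c = 1/2 > 0 so v_max = 8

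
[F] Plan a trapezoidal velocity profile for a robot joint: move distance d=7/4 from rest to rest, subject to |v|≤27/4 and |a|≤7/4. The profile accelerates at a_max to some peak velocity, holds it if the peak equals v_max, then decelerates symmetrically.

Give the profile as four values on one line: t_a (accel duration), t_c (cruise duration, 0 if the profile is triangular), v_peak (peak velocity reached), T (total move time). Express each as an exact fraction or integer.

t_a=1 t_c=0 v_peak=7/4 T=2

vₘ²/aₘ = (27/4)²/(7/4) = 729/28
7/4 < 729/28 → triangular
v_peak = √(7/4·7/4) = √(49/16) = 7/4
t_a = (7/4)/(7/4) = 1; t_c = 0
T = 2·1 = 2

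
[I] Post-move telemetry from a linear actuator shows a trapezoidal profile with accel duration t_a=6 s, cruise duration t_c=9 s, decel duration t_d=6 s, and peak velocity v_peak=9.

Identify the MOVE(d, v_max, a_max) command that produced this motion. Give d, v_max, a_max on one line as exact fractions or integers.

d=135 v_max=9 a_max=3/2

a_max = 9/6 = 3/2
d_a = ½·9·6 = 27; d_c = 9·9 = 81
d = 2·27 + 81 = 135
t_c = 9 > 0 → v_max = v_peak = 9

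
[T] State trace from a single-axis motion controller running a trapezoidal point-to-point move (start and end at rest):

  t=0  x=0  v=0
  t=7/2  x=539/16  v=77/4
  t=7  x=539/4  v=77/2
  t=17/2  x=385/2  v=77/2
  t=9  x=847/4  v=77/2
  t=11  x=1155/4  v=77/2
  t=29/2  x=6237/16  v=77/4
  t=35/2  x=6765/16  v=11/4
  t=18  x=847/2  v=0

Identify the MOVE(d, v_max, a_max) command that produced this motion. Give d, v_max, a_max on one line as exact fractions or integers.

final state: t=18, x=847/2, v=0 → d = 847/2
a_max = (77/4−0)/(7/2−0) = 11/2
max v = 77/2 over t∈[7,11] → v_max = 77/2
check: 77/2·(7+4) = 847/2 ✓

d=847/2 v_max=77/2 a_max=11/2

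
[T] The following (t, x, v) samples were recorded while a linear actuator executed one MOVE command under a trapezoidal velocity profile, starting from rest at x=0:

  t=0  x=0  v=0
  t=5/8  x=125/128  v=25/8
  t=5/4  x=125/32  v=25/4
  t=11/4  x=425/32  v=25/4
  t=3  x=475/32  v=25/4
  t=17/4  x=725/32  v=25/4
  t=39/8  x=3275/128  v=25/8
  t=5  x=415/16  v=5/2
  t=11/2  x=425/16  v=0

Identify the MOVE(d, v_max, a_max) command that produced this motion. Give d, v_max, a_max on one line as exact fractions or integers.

d=425/16 v_max=25/4 a_max=5

final state: t=11/2, x=425/16, v=0 → d = 425/16
a_max = (25/8−0)/(5/8−0) = 5
max v = 25/4 over t∈[5/4,17/4] → v_max = 25/4
check: 25/4·(5/4+3) = 425/16 ✓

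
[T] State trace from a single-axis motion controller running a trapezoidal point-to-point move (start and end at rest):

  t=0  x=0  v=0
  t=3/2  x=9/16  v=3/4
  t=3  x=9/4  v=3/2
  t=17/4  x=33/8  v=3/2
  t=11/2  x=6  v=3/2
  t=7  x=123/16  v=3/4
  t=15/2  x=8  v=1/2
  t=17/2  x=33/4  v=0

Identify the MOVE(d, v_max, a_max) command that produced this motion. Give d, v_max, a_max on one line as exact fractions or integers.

d=33/4 v_max=3/2 a_max=1/2

final state: t=17/2, x=33/4, v=0 → d = 33/4
a_max = (3/4−0)/(3/2−0) = 1/2
max v = 3/2 over t∈[3,11/2] → v_max = 3/2
check: 3/2·(3+5/2) = 33/4 ✓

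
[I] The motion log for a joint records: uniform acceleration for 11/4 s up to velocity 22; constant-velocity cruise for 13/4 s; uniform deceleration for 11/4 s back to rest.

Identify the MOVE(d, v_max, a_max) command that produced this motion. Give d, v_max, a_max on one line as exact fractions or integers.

d=132 v_max=22 a_max=8

a_max = 22/(11/4) = 8
d_a = ½·22·11/4 = 121/4; d_c = 22·13/4 = 143/2
d = 2·121/4 + 143/2 = 132
t_c = 13/4 > 0 so v_max = 22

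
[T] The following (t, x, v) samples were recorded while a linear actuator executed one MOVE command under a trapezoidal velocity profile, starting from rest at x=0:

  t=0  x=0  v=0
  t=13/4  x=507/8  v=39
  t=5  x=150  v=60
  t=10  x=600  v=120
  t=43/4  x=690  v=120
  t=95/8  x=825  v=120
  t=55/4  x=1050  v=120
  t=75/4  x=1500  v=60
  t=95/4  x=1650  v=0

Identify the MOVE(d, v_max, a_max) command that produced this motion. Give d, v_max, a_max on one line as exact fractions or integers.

final state: t=95/4, x=1650, v=0 → d = 1650
a_max = (39−0)/(13/4−0) = 12
max v = 120 over t∈[10,55/4] → v_max = 120
check: 120·(10+15/4) = 1650 ✓

d=1650 v_max=120 a_max=12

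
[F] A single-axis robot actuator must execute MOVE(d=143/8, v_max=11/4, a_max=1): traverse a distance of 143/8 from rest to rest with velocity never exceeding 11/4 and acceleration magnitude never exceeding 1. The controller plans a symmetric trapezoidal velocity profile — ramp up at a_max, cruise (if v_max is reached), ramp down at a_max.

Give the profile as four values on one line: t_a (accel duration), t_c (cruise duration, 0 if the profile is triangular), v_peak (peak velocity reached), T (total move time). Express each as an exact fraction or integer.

t_a=11/4 t_c=15/4 v_peak=11/4 T=37/4

(v_max)²/a_max = (11/4)²/1 = 121/16
143/8 ≥ 121/16 → trapezoidal
t_a = (11/4)/1 = 11/4; v_peak = 11/4
d_cruise = 143/8 − 121/16 = 165/16; t_c = (165/16)/(11/4) = 15/4
T = 2·11/4 + 15/4 = 37/4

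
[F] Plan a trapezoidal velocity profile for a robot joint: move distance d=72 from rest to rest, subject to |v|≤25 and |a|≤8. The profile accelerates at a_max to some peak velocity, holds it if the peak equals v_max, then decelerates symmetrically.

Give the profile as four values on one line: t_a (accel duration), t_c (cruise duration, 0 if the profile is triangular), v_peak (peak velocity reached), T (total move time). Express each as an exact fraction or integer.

vₘ²/aₘ = 25²/8 = 625/8
72 < 625/8 ⇒ no cruise
v_peak = √(72·8) = √576 = 24
t_a = 24/8 = 3; t_c = 0
T = 2·3 = 6

t_a=3 t_c=0 v_peak=24 T=6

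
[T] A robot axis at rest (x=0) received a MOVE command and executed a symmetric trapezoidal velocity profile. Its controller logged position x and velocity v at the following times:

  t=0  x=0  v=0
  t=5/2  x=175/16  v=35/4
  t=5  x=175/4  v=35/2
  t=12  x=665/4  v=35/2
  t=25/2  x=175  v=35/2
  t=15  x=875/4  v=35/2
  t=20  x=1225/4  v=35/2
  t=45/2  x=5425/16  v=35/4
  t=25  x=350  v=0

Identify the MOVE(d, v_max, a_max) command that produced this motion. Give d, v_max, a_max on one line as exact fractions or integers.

d=350 v_max=35/2 a_max=7/2

final state: t=25, x=350, v=0 → d = 350
a_max = (35/4−0)/(5/2−0) = 7/2
max v = 35/2 over t∈[5,20] → v_max = 35/2
check: 35/2·(5+15) = 350 ✓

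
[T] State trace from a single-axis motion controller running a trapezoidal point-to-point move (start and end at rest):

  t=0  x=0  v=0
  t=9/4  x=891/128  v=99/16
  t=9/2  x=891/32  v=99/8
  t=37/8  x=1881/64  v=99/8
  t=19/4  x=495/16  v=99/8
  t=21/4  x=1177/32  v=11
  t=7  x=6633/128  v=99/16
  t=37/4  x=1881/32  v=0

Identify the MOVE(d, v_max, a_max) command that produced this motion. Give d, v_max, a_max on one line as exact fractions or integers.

d=1881/32 v_max=99/8 a_max=11/4

final state: t=37/4, x=1881/32, v=0 → d = 1881/32
a_max = (99/16−0)/(9/4−0) = 11/4
max v = 99/8 over t∈[9/2,19/4] → v_max = 99/8
check: 99/8·(9/2+1/4) = 1881/32 ✓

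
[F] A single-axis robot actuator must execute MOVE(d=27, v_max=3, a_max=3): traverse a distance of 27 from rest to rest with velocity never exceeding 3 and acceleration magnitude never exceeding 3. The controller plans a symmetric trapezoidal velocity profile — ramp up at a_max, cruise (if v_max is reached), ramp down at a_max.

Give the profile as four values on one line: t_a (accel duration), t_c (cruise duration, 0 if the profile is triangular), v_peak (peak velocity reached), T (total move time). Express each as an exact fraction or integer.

t_a=1 t_c=8 v_peak=3 T=10

v_max²/a_max = 3²/3 = 3
27 ≥ 3 so v_max reached
t_a = 3/3 = 1; v_peak = 3
d_cruise = 27 − 3 = 24; t_c = 24/3 = 8
T = 2·1 + 8 = 10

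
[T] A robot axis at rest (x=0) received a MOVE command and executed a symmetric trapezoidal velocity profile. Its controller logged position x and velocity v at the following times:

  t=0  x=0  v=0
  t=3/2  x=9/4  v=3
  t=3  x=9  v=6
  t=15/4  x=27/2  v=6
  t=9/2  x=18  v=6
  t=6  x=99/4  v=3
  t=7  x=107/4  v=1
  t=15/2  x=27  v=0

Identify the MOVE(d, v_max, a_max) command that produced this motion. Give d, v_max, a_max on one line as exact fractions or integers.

final state: t=15/2, x=27, v=0 → d = 27
a_max = (3−0)/(3/2−0) = 2
max v = 6 over t∈[3,9/2] → v_max = 6
check: 6·(3+3/2) = 27 ✓

d=27 v_max=6 a_max=2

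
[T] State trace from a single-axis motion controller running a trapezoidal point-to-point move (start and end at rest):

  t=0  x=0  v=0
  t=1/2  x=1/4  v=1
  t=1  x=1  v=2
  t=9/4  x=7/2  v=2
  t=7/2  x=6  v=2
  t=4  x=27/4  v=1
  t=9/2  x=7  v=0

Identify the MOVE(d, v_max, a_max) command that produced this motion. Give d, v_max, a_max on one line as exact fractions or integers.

d=7 v_max=2 a_max=2

final state: t=9/2, x=7, v=0 → d = 7
a_max = (1−0)/(1/2−0) = 2
max v = 2 over t∈[1,7/2] → v_max = 2
check: 2·(1+5/2) = 7 ✓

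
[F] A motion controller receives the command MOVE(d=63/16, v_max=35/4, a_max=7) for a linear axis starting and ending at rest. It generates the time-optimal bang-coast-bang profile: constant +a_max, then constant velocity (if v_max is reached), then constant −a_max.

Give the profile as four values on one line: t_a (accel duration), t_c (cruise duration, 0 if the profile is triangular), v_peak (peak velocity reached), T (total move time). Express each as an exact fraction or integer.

(v_max)²/a_max = (35/4)²/7 = 175/16
63/16 < 175/16 ⇒ no cruise
v_peak = √(63/16·7) = √(441/16) = 21/4
t_a = (21/4)/7 = 3/4; t_c = 0
T = 2·3/4 = 3/2

t_a=3/4 t_c=0 v_peak=21/4 T=3/2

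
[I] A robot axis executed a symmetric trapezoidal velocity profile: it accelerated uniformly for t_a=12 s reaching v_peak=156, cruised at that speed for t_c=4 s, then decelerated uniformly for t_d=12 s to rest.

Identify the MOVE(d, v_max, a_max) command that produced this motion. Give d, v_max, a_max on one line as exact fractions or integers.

d=2496 v_max=156 a_max=13

a_max = 156/12 = 13
d_a = ½·156·12 = 936; d_c = 156·4 = 624
d = 2·936 + 624 = 2496
t_c = 4 > 0 → v_max = v_peak = 156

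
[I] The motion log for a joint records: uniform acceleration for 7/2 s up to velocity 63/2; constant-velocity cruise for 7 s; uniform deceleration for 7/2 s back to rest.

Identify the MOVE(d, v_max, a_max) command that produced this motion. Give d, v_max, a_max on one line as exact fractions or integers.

d=1323/4 v_max=63/2 a_max=9

a_max = (63/2)/(7/2) = 9
d_a = ½·63/2·7/2 = 441/8; d_c = 63/2·7 = 441/2
d = 2·441/8 + 441/2 = 1323/4
t_c = 7 > 0 → v_max = v_peak = 63/2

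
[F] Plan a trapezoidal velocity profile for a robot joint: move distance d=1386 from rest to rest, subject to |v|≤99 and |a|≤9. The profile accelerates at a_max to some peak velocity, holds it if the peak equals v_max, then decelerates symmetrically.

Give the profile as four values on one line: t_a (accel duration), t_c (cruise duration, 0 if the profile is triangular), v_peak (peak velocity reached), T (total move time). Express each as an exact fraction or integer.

vₘ²/aₘ = 99²/9 = 1089
1386 ≥ 1089 → trapezoidal
t_a = 99/9 = 11; v_peak = 99
d_cruise = 1386 − 1089 = 297; t_c = 297/99 = 3
T = 2·11 + 3 = 25

t_a=11 t_c=3 v_peak=99 T=25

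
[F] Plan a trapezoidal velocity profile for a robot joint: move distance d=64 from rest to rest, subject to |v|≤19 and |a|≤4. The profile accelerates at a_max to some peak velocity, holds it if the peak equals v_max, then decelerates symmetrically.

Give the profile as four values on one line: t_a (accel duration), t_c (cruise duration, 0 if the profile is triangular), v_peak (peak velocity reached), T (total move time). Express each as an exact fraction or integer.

(v_max)²/a_max = 19²/4 = 361/4
64 < 361/4 → triangular
v_peak = √(64·4) = √256 = 16
t_a = 16/4 = 4; t_c = 0
T = 2·4 = 8

t_a=4 t_c=0 v_peak=16 T=8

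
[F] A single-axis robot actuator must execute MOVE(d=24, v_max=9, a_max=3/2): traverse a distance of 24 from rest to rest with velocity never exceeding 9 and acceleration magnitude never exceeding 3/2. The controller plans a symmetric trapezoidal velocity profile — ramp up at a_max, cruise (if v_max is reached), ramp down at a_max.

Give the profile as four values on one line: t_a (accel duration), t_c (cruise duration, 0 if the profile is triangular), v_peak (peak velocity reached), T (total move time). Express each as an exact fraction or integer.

vₘ²/aₘ = 9²/(3/2) = 54
24 < 54 → triangular
v_peak = √(24·3/2) = √36 = 6
t_a = 6/(3/2) = 4; t_c = 0
T = 2·4 = 8

t_a=4 t_c=0 v_peak=6 T=8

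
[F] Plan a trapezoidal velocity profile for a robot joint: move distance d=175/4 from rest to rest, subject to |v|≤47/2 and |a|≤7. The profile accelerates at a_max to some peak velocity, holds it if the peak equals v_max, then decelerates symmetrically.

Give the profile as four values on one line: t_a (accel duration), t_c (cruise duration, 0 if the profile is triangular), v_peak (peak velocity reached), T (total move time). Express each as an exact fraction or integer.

t_a=5/2 t_c=0 v_peak=35/2 T=5

(v_max)²/a_max = (47/2)²/7 = 2209/28
175/4 < 2209/28 → triangular
v_peak = √(175/4·7) = √(1225/4) = 35/2
t_a = (35/2)/7 = 5/2; t_c = 0
T = 2·5/2 = 5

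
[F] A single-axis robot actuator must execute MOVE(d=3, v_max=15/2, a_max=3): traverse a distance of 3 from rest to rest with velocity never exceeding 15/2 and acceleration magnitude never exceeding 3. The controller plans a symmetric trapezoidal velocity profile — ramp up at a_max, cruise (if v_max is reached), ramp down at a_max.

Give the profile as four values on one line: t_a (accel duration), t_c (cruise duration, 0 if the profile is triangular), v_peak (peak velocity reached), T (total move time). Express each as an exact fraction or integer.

t_a=1 t_c=0 v_peak=3 T=2

(v_max)²/a_max = (15/2)²/3 = 75/4
3 < 75/4 ⇒ no cruise
v_peak = √(3·3) = √9 = 3
t_a = 3/3 = 1; t_c = 0
T = 2·1 = 2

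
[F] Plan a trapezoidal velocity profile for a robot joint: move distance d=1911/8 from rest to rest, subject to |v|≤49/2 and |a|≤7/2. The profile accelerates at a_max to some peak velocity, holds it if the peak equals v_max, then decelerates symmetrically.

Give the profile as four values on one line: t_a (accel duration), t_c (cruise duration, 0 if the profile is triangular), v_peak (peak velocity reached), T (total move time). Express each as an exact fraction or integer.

t_a=7 t_c=11/4 v_peak=49/2 T=67/4

v_max²/a_max = (49/2)²/(7/2) = 343/2
1911/8 ≥ 343/2 → trapezoidal
t_a = (49/2)/(7/2) = 7; v_peak = 49/2
d_cruise = 1911/8 − 343/2 = 539/8; t_c = (539/8)/(49/2) = 11/4
T = 2·7 + 11/4 = 67/4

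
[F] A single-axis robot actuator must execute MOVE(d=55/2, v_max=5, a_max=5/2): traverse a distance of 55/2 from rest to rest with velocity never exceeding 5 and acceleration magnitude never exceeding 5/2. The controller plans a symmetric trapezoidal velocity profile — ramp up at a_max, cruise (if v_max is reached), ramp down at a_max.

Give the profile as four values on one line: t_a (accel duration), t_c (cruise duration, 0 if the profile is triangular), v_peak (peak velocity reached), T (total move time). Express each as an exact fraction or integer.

t_a=2 t_c=7/2 v_peak=5 T=15/2

v_max²/a_max = 5²/(5/2) = 10
55/2 ≥ 10 so v_max reached
t_a = 5/(5/2) = 2; v_peak = 5
d_cruise = 55/2 − 10 = 35/2; t_c = (35/2)/5 = 7/2
T = 2·2 + 7/2 = 15/2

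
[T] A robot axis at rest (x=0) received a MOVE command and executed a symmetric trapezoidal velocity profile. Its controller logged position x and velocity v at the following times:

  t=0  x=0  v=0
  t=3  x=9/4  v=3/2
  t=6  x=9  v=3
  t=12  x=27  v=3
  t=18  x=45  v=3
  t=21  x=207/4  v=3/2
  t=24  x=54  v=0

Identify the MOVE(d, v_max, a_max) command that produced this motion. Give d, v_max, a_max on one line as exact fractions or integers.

d=54 v_max=3 a_max=1/2

final state: t=24, x=54, v=0 → d = 54
a_max = (3/2−0)/(3−0) = 1/2
max v = 3 over t∈[6,18] → v_max = 3
check: 3·(6+12) = 54 ✓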